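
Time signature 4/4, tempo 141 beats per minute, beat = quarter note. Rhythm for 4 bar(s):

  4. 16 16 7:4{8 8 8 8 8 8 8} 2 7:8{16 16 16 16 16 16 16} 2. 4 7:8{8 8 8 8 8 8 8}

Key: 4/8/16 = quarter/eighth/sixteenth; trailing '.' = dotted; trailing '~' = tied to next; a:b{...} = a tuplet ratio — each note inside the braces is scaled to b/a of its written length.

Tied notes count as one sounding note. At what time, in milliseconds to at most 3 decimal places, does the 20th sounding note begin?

note 20 onset = 11b = 4680.851ms

1. 0.0ms @ 0 + 638.298ms (3/2)
2. 638.298ms @ 3/2 + 106.383ms (1/4)
3. 744.681ms @ 7/4 + 106.383ms (1/4)
4. 851.064ms @ 2 + 121.581ms (2/7)
5. 972.644ms @ 16/7 + 121.581ms (2/7)
6. 1094.225ms @ 18/7 + 121.581ms (2/7)
7. 1215.805ms @ 20/7 + 121.581ms (2/7)
8. 1337.386ms @ 22/7 + 121.581ms (2/7)
9. 1458.967ms @ 24/7 + 121.581ms (2/7)
10. 1580.547ms @ 26/7 + 121.581ms (2/7)
11. 1702.128ms @ 4 + 851.064ms (2)
12. 2553.191ms @ 6 + 121.581ms (2/7)
13. 2674.772ms @ 44/7 + 121.581ms (2/7)
14. 2796.353ms @ 46/7 + 121.581ms (2/7)
15. 2917.933ms @ 48/7 + 121.581ms (2/7)
16. 3039.514ms @ 50/7 + 121.581ms (2/7)
17. 3161.094ms @ 52/7 + 121.581ms (2/7)
18. 3282.675ms @ 54/7 + 121.581ms (2/7)
19. 3404.255ms @ 8 + 1276.596ms (3)
20. 4680.851ms @ 11 + 425.532ms (1)
21. 5106.383ms @ 12 + 243.161ms (4/7)
22. 5349.544ms @ 88/7 + 243.161ms (4/7)
23. 5592.705ms @ 92/7 + 243.161ms (4/7)
24. 5835.866ms @ 96/7 + 243.161ms (4/7)
25. 6079.027ms @ 100/7 + 243.161ms (4/7)
26. 6322.188ms @ 104/7 + 243.161ms (4/7)
27. 6565.35ms @ 108/7 + 243.161ms (4/7)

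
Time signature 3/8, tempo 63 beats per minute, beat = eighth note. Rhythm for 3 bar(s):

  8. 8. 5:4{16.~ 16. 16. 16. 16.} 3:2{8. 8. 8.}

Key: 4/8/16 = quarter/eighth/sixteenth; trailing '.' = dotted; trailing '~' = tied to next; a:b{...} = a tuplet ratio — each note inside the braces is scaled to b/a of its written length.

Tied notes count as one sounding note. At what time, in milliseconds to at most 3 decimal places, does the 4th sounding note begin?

1. 0.0ms @ 0 + 1428.571ms (3/2)
2. 1428.571ms @ 3/2 + 1428.571ms (3/2)
3. 2857.143ms @ 3 + 1142.857ms (6/5)
4. 4000.0ms @ 21/5 + 571.429ms (3/5)
5. 4571.429ms @ 24/5 + 571.429ms (3/5)
6. 5142.857ms @ 27/5 + 571.429ms (3/5)
7. 5714.286ms @ 6 + 952.381ms (1)
8. 6666.667ms @ 7 + 952.381ms (1)
9. 7619.048ms @ 8 + 952.381ms (1)

note 4 onset = 21/5b = 4000.0ms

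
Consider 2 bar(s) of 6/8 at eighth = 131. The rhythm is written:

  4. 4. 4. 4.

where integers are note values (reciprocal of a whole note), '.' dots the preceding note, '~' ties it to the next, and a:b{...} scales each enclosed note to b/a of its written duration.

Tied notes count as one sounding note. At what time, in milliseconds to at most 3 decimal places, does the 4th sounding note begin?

1. 0.0ms @ 0 + 1374.046ms (3)
2. 1374.046ms @ 3 + 1374.046ms (3)
3. 2748.092ms @ 6 + 1374.046ms (3)
4. 4122.137ms @ 9 + 1374.046ms (3)

note 4 onset = 9b = 4122.137ms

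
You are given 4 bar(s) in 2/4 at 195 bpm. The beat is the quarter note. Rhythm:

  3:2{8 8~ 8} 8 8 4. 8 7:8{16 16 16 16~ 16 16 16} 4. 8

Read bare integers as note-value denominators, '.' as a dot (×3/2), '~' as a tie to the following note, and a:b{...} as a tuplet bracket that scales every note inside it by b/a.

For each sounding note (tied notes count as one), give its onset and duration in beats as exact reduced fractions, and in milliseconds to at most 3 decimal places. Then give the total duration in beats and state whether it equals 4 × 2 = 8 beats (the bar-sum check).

1) 0.0ms=0b +102.564ms=1/3b
2) 102.564ms=1/3b +205.128ms=2/3b
3) 307.692ms=1b +153.846ms=1/2b
4) 461.538ms=3/2b +153.846ms=1/2b
5) 615.385ms=2b +461.538ms=3/2b
6) 1076.923ms=7/2b +153.846ms=1/2b
7) 1230.769ms=4b +87.912ms=2/7b
8) 1318.681ms=30/7b +87.912ms=2/7b
9) 1406.593ms=32/7b +87.912ms=2/7b
10) 1494.505ms=34/7b +175.824ms=4/7b
11) 1670.33ms=38/7b +87.912ms=2/7b
12) 1758.242ms=40/7b +87.912ms=2/7b
13) 1846.154ms=6b +461.538ms=3/2b
14) 2307.692ms=15/2b +153.846ms=1/2b
Σ=8b of 8 (195bpm 2/4) — PASS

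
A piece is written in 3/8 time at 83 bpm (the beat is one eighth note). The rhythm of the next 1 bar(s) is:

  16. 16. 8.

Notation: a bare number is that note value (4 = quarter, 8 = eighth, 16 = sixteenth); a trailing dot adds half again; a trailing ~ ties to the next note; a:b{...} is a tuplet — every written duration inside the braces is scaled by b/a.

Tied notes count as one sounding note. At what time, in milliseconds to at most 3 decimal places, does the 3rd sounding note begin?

1. 0.0ms @ 0 + 542.169ms (3/4)
2. 542.169ms @ 3/4 + 542.169ms (3/4)
3. 1084.337ms @ 3/2 + 1084.337ms (3/2)

note 3 onset = 3/2b = 1084.337ms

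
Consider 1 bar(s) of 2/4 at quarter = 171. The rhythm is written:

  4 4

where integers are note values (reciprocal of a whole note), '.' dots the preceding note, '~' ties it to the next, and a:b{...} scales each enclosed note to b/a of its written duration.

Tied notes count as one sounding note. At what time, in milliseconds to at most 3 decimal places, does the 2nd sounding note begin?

1. 0.0ms @ 0 + 350.877ms (1)
2. 350.877ms @ 1 + 350.877ms (1)

note 2 onset = 1b = 350.877ms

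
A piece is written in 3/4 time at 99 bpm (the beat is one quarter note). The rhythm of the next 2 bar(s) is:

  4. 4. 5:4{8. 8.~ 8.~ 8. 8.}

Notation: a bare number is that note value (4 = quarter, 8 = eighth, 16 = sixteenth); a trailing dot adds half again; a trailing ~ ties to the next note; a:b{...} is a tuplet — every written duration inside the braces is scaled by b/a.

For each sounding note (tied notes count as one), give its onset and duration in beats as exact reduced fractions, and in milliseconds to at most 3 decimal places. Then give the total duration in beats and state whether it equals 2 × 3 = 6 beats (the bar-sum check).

1) 0.0ms=0b +909.091ms=3/2b
2) 909.091ms=3/2b +909.091ms=3/2b
3) 1818.182ms=3b +363.636ms=3/5b
4) 2181.818ms=18/5b +1090.909ms=9/5b
5) 3272.727ms=27/5b +363.636ms=3/5b
Σ=6b of 6 (99bpm 3/4) — PASS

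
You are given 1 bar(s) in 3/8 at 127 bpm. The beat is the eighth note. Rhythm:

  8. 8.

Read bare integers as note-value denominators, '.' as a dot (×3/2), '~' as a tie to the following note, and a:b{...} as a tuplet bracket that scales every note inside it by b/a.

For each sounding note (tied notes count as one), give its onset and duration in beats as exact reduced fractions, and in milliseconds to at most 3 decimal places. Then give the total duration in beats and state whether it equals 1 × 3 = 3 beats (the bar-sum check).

1) 0.0ms=0b +708.661ms=3/2b
2) 708.661ms=3/2b +708.661ms=3/2b
Σ=3b of 3 (127bpm 3/8) — PASS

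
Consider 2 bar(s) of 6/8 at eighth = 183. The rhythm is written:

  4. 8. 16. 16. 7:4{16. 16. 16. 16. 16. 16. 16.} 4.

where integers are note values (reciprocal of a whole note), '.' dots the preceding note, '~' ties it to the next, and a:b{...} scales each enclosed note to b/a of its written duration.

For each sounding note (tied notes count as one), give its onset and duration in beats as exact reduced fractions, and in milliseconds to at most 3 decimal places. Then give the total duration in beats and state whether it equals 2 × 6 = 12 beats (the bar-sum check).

1) 0.0ms=0b +983.607ms=3b
2) 983.607ms=3b +491.803ms=3/2b
3) 1475.41ms=9/2b +245.902ms=3/4b
4) 1721.311ms=21/4b +245.902ms=3/4b
5) 1967.213ms=6b +140.515ms=3/7b
6) 2107.728ms=45/7b +140.515ms=3/7b
7) 2248.244ms=48/7b +140.515ms=3/7b
8) 2388.759ms=51/7b +140.515ms=3/7b
9) 2529.274ms=54/7b +140.515ms=3/7b
10) 2669.789ms=57/7b +140.515ms=3/7b
11) 2810.304ms=60/7b +140.515ms=3/7b
12) 2950.82ms=9b +983.607ms=3b
Σ=12b of 12 (183bpm 6/8) — PASS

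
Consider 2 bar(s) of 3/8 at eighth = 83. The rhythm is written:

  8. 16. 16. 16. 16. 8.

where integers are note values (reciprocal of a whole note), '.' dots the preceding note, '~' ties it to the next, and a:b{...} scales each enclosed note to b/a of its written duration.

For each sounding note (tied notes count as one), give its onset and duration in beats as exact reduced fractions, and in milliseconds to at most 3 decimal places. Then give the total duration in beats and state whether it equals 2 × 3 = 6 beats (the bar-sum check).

1) 0.0ms=0b +1084.337ms=3/2b
2) 1084.337ms=3/2b +542.169ms=3/4b
3) 1626.506ms=9/4b +542.169ms=3/4b
4) 2168.675ms=3b +542.169ms=3/4b
5) 2710.843ms=15/4b +542.169ms=3/4b
6) 3253.012ms=9/2b +1084.337ms=3/2b
Σ=6b of 6 (83bpm 3/8) — PASS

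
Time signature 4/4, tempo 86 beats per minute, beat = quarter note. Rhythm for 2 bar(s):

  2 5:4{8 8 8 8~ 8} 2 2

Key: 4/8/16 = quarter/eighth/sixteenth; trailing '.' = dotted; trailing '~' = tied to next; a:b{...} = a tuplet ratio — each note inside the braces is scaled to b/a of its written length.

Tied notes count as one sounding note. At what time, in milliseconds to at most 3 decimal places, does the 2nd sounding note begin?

note 2 onset = 2b = 1395.349ms

1. 0.0ms @ 0 + 1395.349ms (2)
2. 1395.349ms @ 2 + 279.07ms (2/5)
3. 1674.419ms @ 12/5 + 279.07ms (2/5)
4. 1953.488ms @ 14/5 + 279.07ms (2/5)
5. 2232.558ms @ 16/5 + 558.14ms (4/5)
6. 2790.698ms @ 4 + 1395.349ms (2)
7. 4186.047ms @ 6 + 1395.349ms (2)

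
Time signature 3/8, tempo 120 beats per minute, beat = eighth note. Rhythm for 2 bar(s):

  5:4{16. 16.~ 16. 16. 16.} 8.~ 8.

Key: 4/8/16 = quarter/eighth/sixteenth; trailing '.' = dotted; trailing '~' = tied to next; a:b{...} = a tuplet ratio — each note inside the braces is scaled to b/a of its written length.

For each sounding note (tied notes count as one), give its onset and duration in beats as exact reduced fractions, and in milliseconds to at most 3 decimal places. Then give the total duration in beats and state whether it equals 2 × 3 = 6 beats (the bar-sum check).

1) 0.0ms=0b +300.0ms=3/5b
2) 300.0ms=3/5b +600.0ms=6/5b
3) 900.0ms=9/5b +300.0ms=3/5b
4) 1200.0ms=12/5b +300.0ms=3/5b
5) 1500.0ms=3b +1500.0ms=3b
Σ=6b of 6 (120bpm 3/8) — PASS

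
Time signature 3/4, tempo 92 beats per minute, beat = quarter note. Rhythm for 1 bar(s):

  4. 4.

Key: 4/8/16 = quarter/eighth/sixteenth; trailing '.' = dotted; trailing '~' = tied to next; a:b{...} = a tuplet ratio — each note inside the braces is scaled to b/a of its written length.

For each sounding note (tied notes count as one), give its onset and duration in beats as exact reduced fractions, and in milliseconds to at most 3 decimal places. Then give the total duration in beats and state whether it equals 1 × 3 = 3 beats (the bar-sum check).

1) 0.0ms=0b +978.261ms=3/2b
2) 978.261ms=3/2b +978.261ms=3/2b
Σ=3b of 3 (92bpm 3/4) — PASS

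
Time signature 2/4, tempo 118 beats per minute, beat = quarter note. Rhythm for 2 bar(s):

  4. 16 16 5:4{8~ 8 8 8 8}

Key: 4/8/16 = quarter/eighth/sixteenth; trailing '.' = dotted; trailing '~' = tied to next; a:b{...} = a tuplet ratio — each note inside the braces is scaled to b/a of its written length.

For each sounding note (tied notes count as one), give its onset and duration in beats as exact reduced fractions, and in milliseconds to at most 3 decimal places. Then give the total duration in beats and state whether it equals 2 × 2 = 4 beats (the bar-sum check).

1) 0.0ms=0b +762.712ms=3/2b
2) 762.712ms=3/2b +127.119ms=1/4b
3) 889.831ms=7/4b +127.119ms=1/4b
4) 1016.949ms=2b +406.78ms=4/5b
5) 1423.729ms=14/5b +203.39ms=2/5b
6) 1627.119ms=16/5b +203.39ms=2/5b
7) 1830.508ms=18/5b +203.39ms=2/5b
Σ=4b of 4 (118bpm 2/4) — PASS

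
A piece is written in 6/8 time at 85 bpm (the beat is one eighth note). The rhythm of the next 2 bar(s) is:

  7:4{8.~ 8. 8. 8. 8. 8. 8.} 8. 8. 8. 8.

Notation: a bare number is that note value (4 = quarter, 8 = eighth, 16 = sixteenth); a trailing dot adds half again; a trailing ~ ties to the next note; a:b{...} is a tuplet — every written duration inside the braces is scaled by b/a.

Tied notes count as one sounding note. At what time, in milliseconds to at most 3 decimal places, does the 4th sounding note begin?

note 4 onset = 24/7b = 2420.168ms

1. 0.0ms @ 0 + 1210.084ms (12/7)
2. 1210.084ms @ 12/7 + 605.042ms (6/7)
3. 1815.126ms @ 18/7 + 605.042ms (6/7)
4. 2420.168ms @ 24/7 + 605.042ms (6/7)
5. 3025.21ms @ 30/7 + 605.042ms (6/7)
6. 3630.252ms @ 36/7 + 605.042ms (6/7)
7. 4235.294ms @ 6 + 1058.824ms (3/2)
8. 5294.118ms @ 15/2 + 1058.824ms (3/2)
9. 6352.941ms @ 9 + 1058.824ms (3/2)
10. 7411.765ms @ 21/2 + 1058.824ms (3/2)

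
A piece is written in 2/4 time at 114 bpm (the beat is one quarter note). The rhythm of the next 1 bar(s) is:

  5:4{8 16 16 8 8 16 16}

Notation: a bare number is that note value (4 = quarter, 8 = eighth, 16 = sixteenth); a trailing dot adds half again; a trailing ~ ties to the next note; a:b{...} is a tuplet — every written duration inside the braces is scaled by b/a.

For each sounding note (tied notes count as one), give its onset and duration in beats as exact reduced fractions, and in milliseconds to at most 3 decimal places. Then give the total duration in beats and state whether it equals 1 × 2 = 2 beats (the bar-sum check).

1) 0.0ms=0b +210.526ms=2/5b
2) 210.526ms=2/5b +105.263ms=1/5b
3) 315.789ms=3/5b +105.263ms=1/5b
4) 421.053ms=4/5b +210.526ms=2/5b
5) 631.579ms=6/5b +210.526ms=2/5b
6) 842.105ms=8/5b +105.263ms=1/5b
7) 947.368ms=9/5b +105.263ms=1/5b
Σ=2b of 2 (114bpm 2/4) — PASS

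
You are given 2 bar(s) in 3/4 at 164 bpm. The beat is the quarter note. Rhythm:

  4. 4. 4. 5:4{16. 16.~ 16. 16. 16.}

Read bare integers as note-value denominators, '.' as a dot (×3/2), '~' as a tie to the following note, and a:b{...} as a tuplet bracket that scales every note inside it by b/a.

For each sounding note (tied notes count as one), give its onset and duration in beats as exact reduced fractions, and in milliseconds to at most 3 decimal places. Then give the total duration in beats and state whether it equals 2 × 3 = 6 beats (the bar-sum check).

1) 0.0ms=0b +548.78ms=3/2b
2) 548.78ms=3/2b +548.78ms=3/2b
3) 1097.561ms=3b +548.78ms=3/2b
4) 1646.341ms=9/2b +109.756ms=3/10b
5) 1756.098ms=24/5b +219.512ms=3/5b
6) 1975.61ms=27/5b +109.756ms=3/10b
7) 2085.366ms=57/10b +109.756ms=3/10b
Σ=6b of 6 (164bpm 3/4) — PASS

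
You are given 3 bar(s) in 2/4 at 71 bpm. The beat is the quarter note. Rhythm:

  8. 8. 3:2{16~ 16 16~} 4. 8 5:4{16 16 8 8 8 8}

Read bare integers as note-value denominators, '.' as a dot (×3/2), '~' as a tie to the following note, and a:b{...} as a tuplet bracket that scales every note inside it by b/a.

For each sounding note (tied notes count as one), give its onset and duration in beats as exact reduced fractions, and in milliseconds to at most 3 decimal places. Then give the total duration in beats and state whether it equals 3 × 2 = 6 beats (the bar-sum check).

1) 0.0ms=0b +633.803ms=3/4b
2) 633.803ms=3/4b +633.803ms=3/4b
3) 1267.606ms=3/2b +281.69ms=1/3b
4) 1549.296ms=11/6b +1408.451ms=5/3b
5) 2957.746ms=7/2b +422.535ms=1/2b
6) 3380.282ms=4b +169.014ms=1/5b
7) 3549.296ms=21/5b +169.014ms=1/5b
8) 3718.31ms=22/5b +338.028ms=2/5b
9) 4056.338ms=24/5b +338.028ms=2/5b
10) 4394.366ms=26/5b +338.028ms=2/5b
11) 4732.394ms=28/5b +338.028ms=2/5b
Σ=6b of 6 (71bpm 2/4) — PASS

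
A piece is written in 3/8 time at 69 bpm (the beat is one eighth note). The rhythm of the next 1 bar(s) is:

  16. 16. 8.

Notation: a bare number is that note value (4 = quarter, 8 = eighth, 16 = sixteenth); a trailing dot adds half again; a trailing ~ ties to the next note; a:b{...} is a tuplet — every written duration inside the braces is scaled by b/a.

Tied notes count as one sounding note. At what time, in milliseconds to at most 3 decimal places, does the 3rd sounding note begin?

1. 0.0ms @ 0 + 652.174ms (3/4)
2. 652.174ms @ 3/4 + 652.174ms (3/4)
3. 1304.348ms @ 3/2 + 1304.348ms (3/2)

note 3 onset = 3/2b = 1304.348ms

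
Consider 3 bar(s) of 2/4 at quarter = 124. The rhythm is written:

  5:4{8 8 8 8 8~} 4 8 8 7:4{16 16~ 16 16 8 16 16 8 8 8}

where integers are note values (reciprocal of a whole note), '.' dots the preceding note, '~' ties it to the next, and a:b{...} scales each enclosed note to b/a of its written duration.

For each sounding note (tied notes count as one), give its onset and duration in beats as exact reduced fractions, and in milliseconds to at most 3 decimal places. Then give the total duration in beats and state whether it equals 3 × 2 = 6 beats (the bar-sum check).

1) 0.0ms=0b +193.548ms=2/5b
2) 193.548ms=2/5b +193.548ms=2/5b
3) 387.097ms=4/5b +193.548ms=2/5b
4) 580.645ms=6/5b +193.548ms=2/5b
5) 774.194ms=8/5b +677.419ms=7/5b
6) 1451.613ms=3b +241.935ms=1/2b
7) 1693.548ms=7/2b +241.935ms=1/2b
8) 1935.484ms=4b +69.124ms=1/7b
9) 2004.608ms=29/7b +138.249ms=2/7b
10) 2142.857ms=31/7b +69.124ms=1/7b
11) 2211.982ms=32/7b +138.249ms=2/7b
12) 2350.23ms=34/7b +69.124ms=1/7b
13) 2419.355ms=5b +69.124ms=1/7b
14) 2488.479ms=36/7b +138.249ms=2/7b
15) 2626.728ms=38/7b +138.249ms=2/7b
16) 2764.977ms=40/7b +138.249ms=2/7b
Σ=6b of 6 (124bpm 2/4) — PASS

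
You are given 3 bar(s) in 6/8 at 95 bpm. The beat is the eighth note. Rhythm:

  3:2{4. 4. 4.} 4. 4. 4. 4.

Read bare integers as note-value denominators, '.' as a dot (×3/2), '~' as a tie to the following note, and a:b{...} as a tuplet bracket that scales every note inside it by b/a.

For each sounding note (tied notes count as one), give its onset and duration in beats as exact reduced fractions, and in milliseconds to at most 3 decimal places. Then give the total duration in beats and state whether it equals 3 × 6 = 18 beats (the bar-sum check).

1) 0.0ms=0b +1263.158ms=2b
2) 1263.158ms=2b +1263.158ms=2b
3) 2526.316ms=4b +1263.158ms=2b
4) 3789.474ms=6b +1894.737ms=3b
5) 5684.211ms=9b +1894.737ms=3b
6) 7578.947ms=12b +1894.737ms=3b
7) 9473.684ms=15b +1894.737ms=3b
Σ=18b of 18 (95bpm 6/8) — PASS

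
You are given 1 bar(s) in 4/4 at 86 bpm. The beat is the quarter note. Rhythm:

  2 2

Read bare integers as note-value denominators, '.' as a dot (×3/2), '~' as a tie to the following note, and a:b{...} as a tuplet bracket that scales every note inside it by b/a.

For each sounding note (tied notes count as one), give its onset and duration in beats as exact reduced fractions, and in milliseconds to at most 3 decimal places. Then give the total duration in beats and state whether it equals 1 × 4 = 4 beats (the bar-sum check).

1) 0.0ms=0b +1395.349ms=2b
2) 1395.349ms=2b +1395.349ms=2b
Σ=4b of 4 (86bpm 4/4) — PASS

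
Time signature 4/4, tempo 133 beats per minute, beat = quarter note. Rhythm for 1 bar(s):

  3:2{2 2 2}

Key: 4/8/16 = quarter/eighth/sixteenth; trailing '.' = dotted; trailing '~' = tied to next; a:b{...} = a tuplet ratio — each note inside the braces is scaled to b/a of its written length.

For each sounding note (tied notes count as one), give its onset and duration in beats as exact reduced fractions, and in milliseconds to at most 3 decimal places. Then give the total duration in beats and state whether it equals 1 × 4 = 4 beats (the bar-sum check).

1) 0.0ms=0b +601.504ms=4/3b
2) 601.504ms=4/3b +601.504ms=4/3b
3) 1203.008ms=8/3b +601.504ms=4/3b
Σ=4b of 4 (133bpm 4/4) — PASS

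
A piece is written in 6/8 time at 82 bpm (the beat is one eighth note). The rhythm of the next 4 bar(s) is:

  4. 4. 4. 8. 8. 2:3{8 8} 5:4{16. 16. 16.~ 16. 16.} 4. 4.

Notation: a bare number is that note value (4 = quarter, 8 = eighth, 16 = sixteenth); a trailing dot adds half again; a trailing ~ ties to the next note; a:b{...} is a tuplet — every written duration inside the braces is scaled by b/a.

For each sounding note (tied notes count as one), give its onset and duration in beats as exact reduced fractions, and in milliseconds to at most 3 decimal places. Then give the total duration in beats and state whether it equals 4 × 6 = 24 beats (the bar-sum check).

1) 0.0ms=0b +2195.122ms=3b
2) 2195.122ms=3b +2195.122ms=3b
3) 4390.244ms=6b +2195.122ms=3b
4) 6585.366ms=9b +1097.561ms=3/2b
5) 7682.927ms=21/2b +1097.561ms=3/2b
6) 8780.488ms=12b +1097.561ms=3/2b
7) 9878.049ms=27/2b +1097.561ms=3/2b
8) 10975.61ms=15b +439.024ms=3/5b
9) 11414.634ms=78/5b +439.024ms=3/5b
10) 11853.659ms=81/5b +878.049ms=6/5b
11) 12731.707ms=87/5b +439.024ms=3/5b
12) 13170.732ms=18b +2195.122ms=3b
13) 15365.854ms=21b +2195.122ms=3b
Σ=24b of 24 (82bpm 6/8) — PASS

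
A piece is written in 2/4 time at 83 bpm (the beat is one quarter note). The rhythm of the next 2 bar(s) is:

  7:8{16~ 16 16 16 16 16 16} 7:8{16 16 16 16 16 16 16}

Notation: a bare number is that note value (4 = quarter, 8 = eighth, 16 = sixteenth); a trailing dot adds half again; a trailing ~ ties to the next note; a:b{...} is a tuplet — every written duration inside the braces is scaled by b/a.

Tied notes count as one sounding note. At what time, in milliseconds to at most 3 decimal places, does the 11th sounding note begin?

1. 0.0ms @ 0 + 413.081ms (4/7)
2. 413.081ms @ 4/7 + 206.54ms (2/7)
3. 619.621ms @ 6/7 + 206.54ms (2/7)
4. 826.162ms @ 8/7 + 206.54ms (2/7)
5. 1032.702ms @ 10/7 + 206.54ms (2/7)
6. 1239.243ms @ 12/7 + 206.54ms (2/7)
7. 1445.783ms @ 2 + 206.54ms (2/7)
8. 1652.324ms @ 16/7 + 206.54ms (2/7)
9. 1858.864ms @ 18/7 + 206.54ms (2/7)
10. 2065.404ms @ 20/7 + 206.54ms (2/7)
11. 2271.945ms @ 22/7 + 206.54ms (2/7)
12. 2478.485ms @ 24/7 + 206.54ms (2/7)
13. 2685.026ms @ 26/7 + 206.54ms (2/7)

note 11 onset = 22/7b = 2271.945ms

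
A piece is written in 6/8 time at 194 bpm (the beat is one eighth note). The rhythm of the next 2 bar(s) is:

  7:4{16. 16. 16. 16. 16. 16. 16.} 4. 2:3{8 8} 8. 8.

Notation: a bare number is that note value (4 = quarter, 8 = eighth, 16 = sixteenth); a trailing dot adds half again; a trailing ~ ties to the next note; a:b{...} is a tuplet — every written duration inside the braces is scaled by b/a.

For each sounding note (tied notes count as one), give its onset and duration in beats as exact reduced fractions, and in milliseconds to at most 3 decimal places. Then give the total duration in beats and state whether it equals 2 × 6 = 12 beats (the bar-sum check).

1) 0.0ms=0b +132.548ms=3/7b
2) 132.548ms=3/7b +132.548ms=3/7b
3) 265.096ms=6/7b +132.548ms=3/7b
4) 397.644ms=9/7b +132.548ms=3/7b
5) 530.191ms=12/7b +132.548ms=3/7b
6) 662.739ms=15/7b +132.548ms=3/7b
7) 795.287ms=18/7b +132.548ms=3/7b
8) 927.835ms=3b +927.835ms=3b
9) 1855.67ms=6b +463.918ms=3/2b
10) 2319.588ms=15/2b +463.918ms=3/2b
11) 2783.505ms=9b +463.918ms=3/2b
12) 3247.423ms=21/2b +463.918ms=3/2b
Σ=12b of 12 (194bpm 6/8) — PASS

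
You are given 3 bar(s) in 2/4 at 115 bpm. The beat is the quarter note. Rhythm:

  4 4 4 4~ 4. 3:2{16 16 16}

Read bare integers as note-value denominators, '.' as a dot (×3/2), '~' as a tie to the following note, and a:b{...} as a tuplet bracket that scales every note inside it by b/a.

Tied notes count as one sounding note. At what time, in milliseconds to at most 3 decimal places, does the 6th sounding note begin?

note 6 onset = 17/3b = 2956.522ms

1. 0.0ms @ 0 + 521.739ms (1)
2. 521.739ms @ 1 + 521.739ms (1)
3. 1043.478ms @ 2 + 521.739ms (1)
4. 1565.217ms @ 3 + 1304.348ms (5/2)
5. 2869.565ms @ 11/2 + 86.957ms (1/6)
6. 2956.522ms @ 17/3 + 86.957ms (1/6)
7. 3043.478ms @ 35/6 + 86.957ms (1/6)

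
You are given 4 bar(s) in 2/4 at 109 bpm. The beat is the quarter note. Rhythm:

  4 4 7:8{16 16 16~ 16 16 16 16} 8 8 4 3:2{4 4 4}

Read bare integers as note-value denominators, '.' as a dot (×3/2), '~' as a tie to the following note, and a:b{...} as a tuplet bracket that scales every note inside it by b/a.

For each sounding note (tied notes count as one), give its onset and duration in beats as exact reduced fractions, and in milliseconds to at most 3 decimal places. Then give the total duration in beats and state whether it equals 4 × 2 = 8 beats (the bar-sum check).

1) 0.0ms=0b +550.459ms=1b
2) 550.459ms=1b +550.459ms=1b
3) 1100.917ms=2b +157.274ms=2/7b
4) 1258.191ms=16/7b +157.274ms=2/7b
5) 1415.465ms=18/7b +314.548ms=4/7b
6) 1730.013ms=22/7b +157.274ms=2/7b
7) 1887.287ms=24/7b +157.274ms=2/7b
8) 2044.561ms=26/7b +157.274ms=2/7b
9) 2201.835ms=4b +275.229ms=1/2b
10) 2477.064ms=9/2b +275.229ms=1/2b
11) 2752.294ms=5b +550.459ms=1b
12) 3302.752ms=6b +366.972ms=2/3b
13) 3669.725ms=20/3b +366.972ms=2/3b
14) 4036.697ms=22/3b +366.972ms=2/3b
Σ=8b of 8 (109bpm 2/4) — PASS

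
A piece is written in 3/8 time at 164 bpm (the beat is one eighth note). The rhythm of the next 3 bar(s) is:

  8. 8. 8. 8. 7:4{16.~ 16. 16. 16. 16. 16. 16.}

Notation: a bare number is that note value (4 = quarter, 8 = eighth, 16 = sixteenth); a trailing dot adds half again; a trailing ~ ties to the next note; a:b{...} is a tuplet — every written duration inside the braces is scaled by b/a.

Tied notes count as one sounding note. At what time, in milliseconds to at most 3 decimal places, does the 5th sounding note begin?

1. 0.0ms @ 0 + 548.78ms (3/2)
2. 548.78ms @ 3/2 + 548.78ms (3/2)
3. 1097.561ms @ 3 + 548.78ms (3/2)
4. 1646.341ms @ 9/2 + 548.78ms (3/2)
5. 2195.122ms @ 6 + 313.589ms (6/7)
6. 2508.711ms @ 48/7 + 156.794ms (3/7)
7. 2665.505ms @ 51/7 + 156.794ms (3/7)
8. 2822.3ms @ 54/7 + 156.794ms (3/7)
9. 2979.094ms @ 57/7 + 156.794ms (3/7)
10. 3135.889ms @ 60/7 + 156.794ms (3/7)

note 5 onset = 6b = 2195.122ms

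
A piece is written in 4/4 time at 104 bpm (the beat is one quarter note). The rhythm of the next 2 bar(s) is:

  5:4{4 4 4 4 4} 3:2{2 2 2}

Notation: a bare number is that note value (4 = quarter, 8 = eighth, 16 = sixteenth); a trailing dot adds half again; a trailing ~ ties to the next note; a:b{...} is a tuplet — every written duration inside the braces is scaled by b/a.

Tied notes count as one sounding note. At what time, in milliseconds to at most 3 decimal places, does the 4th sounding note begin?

note 4 onset = 12/5b = 1384.615ms

1. 0.0ms @ 0 + 461.538ms (4/5)
2. 461.538ms @ 4/5 + 461.538ms (4/5)
3. 923.077ms @ 8/5 + 461.538ms (4/5)
4. 1384.615ms @ 12/5 + 461.538ms (4/5)
5. 1846.154ms @ 16/5 + 461.538ms (4/5)
6. 2307.692ms @ 4 + 769.231ms (4/3)
7. 3076.923ms @ 16/3 + 769.231ms (4/3)
8. 3846.154ms @ 20/3 + 769.231ms (4/3)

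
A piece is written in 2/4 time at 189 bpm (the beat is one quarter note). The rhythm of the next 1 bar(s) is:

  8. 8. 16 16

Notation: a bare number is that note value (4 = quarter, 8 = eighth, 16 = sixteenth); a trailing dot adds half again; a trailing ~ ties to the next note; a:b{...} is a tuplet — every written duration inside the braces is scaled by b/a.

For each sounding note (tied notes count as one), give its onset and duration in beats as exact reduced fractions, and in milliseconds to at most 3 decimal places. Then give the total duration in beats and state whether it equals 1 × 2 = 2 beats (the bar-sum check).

1) 0.0ms=0b +238.095ms=3/4b
2) 238.095ms=3/4b +238.095ms=3/4b
3) 476.19ms=3/2b +79.365ms=1/4b
4) 555.556ms=7/4b +79.365ms=1/4b
Σ=2b of 2 (189bpm 2/4) — PASS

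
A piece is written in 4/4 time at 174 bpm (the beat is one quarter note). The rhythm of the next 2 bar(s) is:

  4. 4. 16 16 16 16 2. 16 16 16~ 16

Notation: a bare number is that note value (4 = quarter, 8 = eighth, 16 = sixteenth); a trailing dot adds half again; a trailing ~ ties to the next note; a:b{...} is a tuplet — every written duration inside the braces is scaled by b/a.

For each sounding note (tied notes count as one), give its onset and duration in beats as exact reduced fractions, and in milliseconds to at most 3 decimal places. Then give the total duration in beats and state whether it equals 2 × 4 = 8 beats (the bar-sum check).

1) 0.0ms=0b +517.241ms=3/2b
2) 517.241ms=3/2b +517.241ms=3/2b
3) 1034.483ms=3b +86.207ms=1/4b
4) 1120.69ms=13/4b +86.207ms=1/4b
5) 1206.897ms=7/2b +86.207ms=1/4b
6) 1293.103ms=15/4b +86.207ms=1/4b
7) 1379.31ms=4b +1034.483ms=3b
8) 2413.793ms=7b +86.207ms=1/4b
9) 2500.0ms=29/4b +86.207ms=1/4b
10) 2586.207ms=15/2b +172.414ms=1/2b
Σ=8b of 8 (174bpm 4/4) — PASS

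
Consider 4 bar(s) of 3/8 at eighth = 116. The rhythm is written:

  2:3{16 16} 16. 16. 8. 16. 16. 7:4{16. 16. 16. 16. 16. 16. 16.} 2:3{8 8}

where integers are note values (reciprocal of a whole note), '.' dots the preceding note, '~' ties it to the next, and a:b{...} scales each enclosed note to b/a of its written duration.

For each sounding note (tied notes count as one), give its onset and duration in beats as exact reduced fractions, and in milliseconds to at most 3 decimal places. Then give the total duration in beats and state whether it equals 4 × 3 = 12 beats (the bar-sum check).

1) 0.0ms=0b +387.931ms=3/4b
2) 387.931ms=3/4b +387.931ms=3/4b
3) 775.862ms=3/2b +387.931ms=3/4b
4) 1163.793ms=9/4b +387.931ms=3/4b
5) 1551.724ms=3b +775.862ms=3/2b
6) 2327.586ms=9/2b +387.931ms=3/4b
7) 2715.517ms=21/4b +387.931ms=3/4b
8) 3103.448ms=6b +221.675ms=3/7b
9) 3325.123ms=45/7b +221.675ms=3/7b
10) 3546.798ms=48/7b +221.675ms=3/7b
11) 3768.473ms=51/7b +221.675ms=3/7b
12) 3990.148ms=54/7b +221.675ms=3/7b
13) 4211.823ms=57/7b +221.675ms=3/7b
14) 4433.498ms=60/7b +221.675ms=3/7b
15) 4655.172ms=9b +775.862ms=3/2b
16) 5431.034ms=21/2b +775.862ms=3/2b
Σ=12b of 12 (116bpm 3/8) — PASS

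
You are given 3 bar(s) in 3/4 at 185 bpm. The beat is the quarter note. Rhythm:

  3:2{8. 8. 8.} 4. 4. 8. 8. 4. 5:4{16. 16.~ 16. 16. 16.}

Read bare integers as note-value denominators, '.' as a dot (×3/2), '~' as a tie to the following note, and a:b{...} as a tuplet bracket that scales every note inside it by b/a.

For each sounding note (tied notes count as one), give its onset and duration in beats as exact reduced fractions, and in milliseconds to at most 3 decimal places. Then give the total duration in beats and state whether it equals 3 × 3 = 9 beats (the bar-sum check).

1) 0.0ms=0b +162.162ms=1/2b
2) 162.162ms=1/2b +162.162ms=1/2b
3) 324.324ms=1b +162.162ms=1/2b
4) 486.486ms=3/2b +486.486ms=3/2b
5) 972.973ms=3b +486.486ms=3/2b
6) 1459.459ms=9/2b +243.243ms=3/4b
7) 1702.703ms=21/4b +243.243ms=3/4b
8) 1945.946ms=6b +486.486ms=3/2b
9) 2432.432ms=15/2b +97.297ms=3/10b
10) 2529.73ms=39/5b +194.595ms=3/5b
11) 2724.324ms=42/5b +97.297ms=3/10b
12) 2821.622ms=87/10b +97.297ms=3/10b
Σ=9b of 9 (185bpm 3/4) — PASS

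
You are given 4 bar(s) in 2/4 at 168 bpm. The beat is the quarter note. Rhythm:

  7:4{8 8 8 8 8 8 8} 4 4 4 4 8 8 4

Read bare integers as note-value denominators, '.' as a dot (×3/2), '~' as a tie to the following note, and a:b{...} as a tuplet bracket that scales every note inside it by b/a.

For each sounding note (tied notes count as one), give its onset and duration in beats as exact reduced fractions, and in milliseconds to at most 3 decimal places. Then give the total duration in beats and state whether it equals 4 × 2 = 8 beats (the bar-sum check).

1) 0.0ms=0b +102.041ms=2/7b
2) 102.041ms=2/7b +102.041ms=2/7b
3) 204.082ms=4/7b +102.041ms=2/7b
4) 306.122ms=6/7b +102.041ms=2/7b
5) 408.163ms=8/7b +102.041ms=2/7b
6) 510.204ms=10/7b +102.041ms=2/7b
7) 612.245ms=12/7b +102.041ms=2/7b
8) 714.286ms=2b +357.143ms=1b
9) 1071.429ms=3b +357.143ms=1b
10) 1428.571ms=4b +357.143ms=1b
11) 1785.714ms=5b +357.143ms=1b
12) 2142.857ms=6b +178.571ms=1/2b
13) 2321.429ms=13/2b +178.571ms=1/2b
14) 2500.0ms=7b +357.143ms=1b
Σ=8b of 8 (168bpm 2/4) — PASS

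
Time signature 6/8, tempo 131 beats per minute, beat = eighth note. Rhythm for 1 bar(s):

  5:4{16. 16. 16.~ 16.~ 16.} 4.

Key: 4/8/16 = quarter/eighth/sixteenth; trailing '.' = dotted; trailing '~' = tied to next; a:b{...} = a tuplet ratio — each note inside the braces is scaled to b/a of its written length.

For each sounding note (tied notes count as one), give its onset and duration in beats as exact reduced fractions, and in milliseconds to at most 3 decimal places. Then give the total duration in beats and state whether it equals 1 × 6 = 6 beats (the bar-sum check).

1) 0.0ms=0b +274.809ms=3/5b
2) 274.809ms=3/5b +274.809ms=3/5b
3) 549.618ms=6/5b +824.427ms=9/5b
4) 1374.046ms=3b +1374.046ms=3b
Σ=6b of 6 (131bpm 6/8) — PASS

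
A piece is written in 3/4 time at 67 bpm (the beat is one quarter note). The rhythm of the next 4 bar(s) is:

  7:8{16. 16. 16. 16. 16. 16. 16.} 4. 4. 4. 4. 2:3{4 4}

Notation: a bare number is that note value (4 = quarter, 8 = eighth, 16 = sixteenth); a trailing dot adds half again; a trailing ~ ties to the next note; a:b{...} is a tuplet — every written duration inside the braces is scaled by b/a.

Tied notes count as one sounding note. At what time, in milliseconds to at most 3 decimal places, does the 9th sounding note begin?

1. 0.0ms @ 0 + 383.795ms (3/7)
2. 383.795ms @ 3/7 + 383.795ms (3/7)
3. 767.591ms @ 6/7 + 383.795ms (3/7)
4. 1151.386ms @ 9/7 + 383.795ms (3/7)
5. 1535.181ms @ 12/7 + 383.795ms (3/7)
6. 1918.977ms @ 15/7 + 383.795ms (3/7)
7. 2302.772ms @ 18/7 + 383.795ms (3/7)
8. 2686.567ms @ 3 + 1343.284ms (3/2)
9. 4029.851ms @ 9/2 + 1343.284ms (3/2)
10. 5373.134ms @ 6 + 1343.284ms (3/2)
11. 6716.418ms @ 15/2 + 1343.284ms (3/2)
12. 8059.701ms @ 9 + 1343.284ms (3/2)
13. 9402.985ms @ 21/2 + 1343.284ms (3/2)

note 9 onset = 9/2b = 4029.851ms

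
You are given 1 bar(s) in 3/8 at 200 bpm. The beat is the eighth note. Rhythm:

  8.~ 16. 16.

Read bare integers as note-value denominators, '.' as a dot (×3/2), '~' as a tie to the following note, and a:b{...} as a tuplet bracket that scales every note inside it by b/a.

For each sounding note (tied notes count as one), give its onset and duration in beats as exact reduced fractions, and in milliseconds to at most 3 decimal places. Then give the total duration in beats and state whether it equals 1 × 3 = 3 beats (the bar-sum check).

1) 0.0ms=0b +675.0ms=9/4b
2) 675.0ms=9/4b +225.0ms=3/4b
Σ=3b of 3 (200bpm 3/8) — PASS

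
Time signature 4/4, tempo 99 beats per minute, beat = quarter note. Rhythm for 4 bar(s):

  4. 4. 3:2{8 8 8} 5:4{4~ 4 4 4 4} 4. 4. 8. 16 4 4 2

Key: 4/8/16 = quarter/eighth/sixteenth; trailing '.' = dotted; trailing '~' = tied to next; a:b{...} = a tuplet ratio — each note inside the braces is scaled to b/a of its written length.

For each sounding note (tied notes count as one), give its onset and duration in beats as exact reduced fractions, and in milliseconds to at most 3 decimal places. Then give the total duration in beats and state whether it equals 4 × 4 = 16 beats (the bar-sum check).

1) 0.0ms=0b +909.091ms=3/2b
2) 909.091ms=3/2b +909.091ms=3/2b
3) 1818.182ms=3b +202.02ms=1/3b
4) 2020.202ms=10/3b +202.02ms=1/3b
5) 2222.222ms=11/3b +202.02ms=1/3b
6) 2424.242ms=4b +969.697ms=8/5b
7) 3393.939ms=28/5b +484.848ms=4/5b
8) 3878.788ms=32/5b +484.848ms=4/5b
9) 4363.636ms=36/5b +484.848ms=4/5b
10) 4848.485ms=8b +909.091ms=3/2b
11) 5757.576ms=19/2b +909.091ms=3/2b
12) 6666.667ms=11b +454.545ms=3/4b
13) 7121.212ms=47/4b +151.515ms=1/4b
14) 7272.727ms=12b +606.061ms=1b
15) 7878.788ms=13b +606.061ms=1b
16) 8484.848ms=14b +1212.121ms=2b
Σ=16b of 16 (99bpm 4/4) — PASS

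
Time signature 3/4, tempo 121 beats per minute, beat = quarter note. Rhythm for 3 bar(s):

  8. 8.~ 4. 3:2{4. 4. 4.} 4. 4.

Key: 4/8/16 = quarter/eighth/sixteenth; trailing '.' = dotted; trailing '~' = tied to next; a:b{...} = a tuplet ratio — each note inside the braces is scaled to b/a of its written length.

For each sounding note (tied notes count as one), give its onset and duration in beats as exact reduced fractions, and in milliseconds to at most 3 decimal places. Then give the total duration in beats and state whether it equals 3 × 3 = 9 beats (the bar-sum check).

1) 0.0ms=0b +371.901ms=3/4b
2) 371.901ms=3/4b +1115.702ms=9/4b
3) 1487.603ms=3b +495.868ms=1b
4) 1983.471ms=4b +495.868ms=1b
5) 2479.339ms=5b +495.868ms=1b
6) 2975.207ms=6b +743.802ms=3/2b
7) 3719.008ms=15/2b +743.802ms=3/2b
Σ=9b of 9 (121bpm 3/4) — PASS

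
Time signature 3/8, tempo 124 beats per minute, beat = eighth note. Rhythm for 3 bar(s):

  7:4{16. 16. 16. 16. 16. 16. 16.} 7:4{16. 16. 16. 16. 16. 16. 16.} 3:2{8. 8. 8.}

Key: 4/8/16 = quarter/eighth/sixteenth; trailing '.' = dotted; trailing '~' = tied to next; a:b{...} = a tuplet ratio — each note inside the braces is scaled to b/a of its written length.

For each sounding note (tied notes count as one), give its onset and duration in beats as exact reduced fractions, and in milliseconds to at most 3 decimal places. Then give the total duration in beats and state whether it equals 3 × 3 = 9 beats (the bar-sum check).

1) 0.0ms=0b +207.373ms=3/7b
2) 207.373ms=3/7b +207.373ms=3/7b
3) 414.747ms=6/7b +207.373ms=3/7b
4) 622.12ms=9/7b +207.373ms=3/7b
5) 829.493ms=12/7b +207.373ms=3/7b
6) 1036.866ms=15/7b +207.373ms=3/7b
7) 1244.24ms=18/7b +207.373ms=3/7b
8) 1451.613ms=3b +207.373ms=3/7b
9) 1658.986ms=24/7b +207.373ms=3/7b
10) 1866.359ms=27/7b +207.373ms=3/7b
11) 2073.733ms=30/7b +207.373ms=3/7b
12) 2281.106ms=33/7b +207.373ms=3/7b
13) 2488.479ms=36/7b +207.373ms=3/7b
14) 2695.853ms=39/7b +207.373ms=3/7b
15) 2903.226ms=6b +483.871ms=1b
16) 3387.097ms=7b +483.871ms=1b
17) 3870.968ms=8b +483.871ms=1b
Σ=9b of 9 (124bpm 3/8) — PASS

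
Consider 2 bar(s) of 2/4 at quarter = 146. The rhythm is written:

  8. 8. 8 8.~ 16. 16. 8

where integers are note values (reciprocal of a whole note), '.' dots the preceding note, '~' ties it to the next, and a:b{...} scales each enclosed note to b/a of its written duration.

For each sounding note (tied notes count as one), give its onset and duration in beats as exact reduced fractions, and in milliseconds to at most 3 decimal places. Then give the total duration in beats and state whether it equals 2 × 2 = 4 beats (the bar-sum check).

1) 0.0ms=0b +308.219ms=3/4b
2) 308.219ms=3/4b +308.219ms=3/4b
3) 616.438ms=3/2b +205.479ms=1/2b
4) 821.918ms=2b +462.329ms=9/8b
5) 1284.247ms=25/8b +154.11ms=3/8b
6) 1438.356ms=7/2b +205.479ms=1/2b
Σ=4b of 4 (146bpm 2/4) — PASS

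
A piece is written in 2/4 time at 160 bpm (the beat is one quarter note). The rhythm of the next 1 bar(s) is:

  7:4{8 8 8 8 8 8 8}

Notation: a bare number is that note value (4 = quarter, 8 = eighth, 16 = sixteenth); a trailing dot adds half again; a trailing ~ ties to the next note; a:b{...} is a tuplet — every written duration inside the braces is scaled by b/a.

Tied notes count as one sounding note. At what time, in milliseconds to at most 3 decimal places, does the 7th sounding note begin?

1. 0.0ms @ 0 + 107.143ms (2/7)
2. 107.143ms @ 2/7 + 107.143ms (2/7)
3. 214.286ms @ 4/7 + 107.143ms (2/7)
4. 321.429ms @ 6/7 + 107.143ms (2/7)
5. 428.571ms @ 8/7 + 107.143ms (2/7)
6. 535.714ms @ 10/7 + 107.143ms (2/7)
7. 642.857ms @ 12/7 + 107.143ms (2/7)

note 7 onset = 12/7b = 642.857ms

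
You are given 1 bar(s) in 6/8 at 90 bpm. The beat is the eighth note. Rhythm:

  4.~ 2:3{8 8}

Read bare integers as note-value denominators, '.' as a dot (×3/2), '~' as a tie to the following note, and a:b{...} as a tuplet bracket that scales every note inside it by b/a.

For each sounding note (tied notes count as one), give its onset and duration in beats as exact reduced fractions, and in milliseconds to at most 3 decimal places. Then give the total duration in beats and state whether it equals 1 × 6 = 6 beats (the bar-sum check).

1) 0.0ms=0b +3000.0ms=9/2b
2) 3000.0ms=9/2b +1000.0ms=3/2b
Σ=6b of 6 (90bpm 6/8) — PASS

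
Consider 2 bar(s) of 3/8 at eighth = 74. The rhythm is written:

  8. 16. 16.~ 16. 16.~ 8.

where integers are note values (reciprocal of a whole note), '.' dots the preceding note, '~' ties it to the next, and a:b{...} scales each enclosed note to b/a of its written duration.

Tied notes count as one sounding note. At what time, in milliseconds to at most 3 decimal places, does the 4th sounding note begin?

1. 0.0ms @ 0 + 1216.216ms (3/2)
2. 1216.216ms @ 3/2 + 608.108ms (3/4)
3. 1824.324ms @ 9/4 + 1216.216ms (3/2)
4. 3040.541ms @ 15/4 + 1824.324ms (9/4)

note 4 onset = 15/4b = 3040.541ms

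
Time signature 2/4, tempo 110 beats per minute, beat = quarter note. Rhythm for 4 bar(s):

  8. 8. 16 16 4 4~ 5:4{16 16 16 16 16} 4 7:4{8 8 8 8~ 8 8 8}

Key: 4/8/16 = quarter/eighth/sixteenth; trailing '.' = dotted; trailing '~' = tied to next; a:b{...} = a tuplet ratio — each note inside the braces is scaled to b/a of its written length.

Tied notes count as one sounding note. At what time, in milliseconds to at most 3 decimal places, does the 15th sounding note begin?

note 15 onset = 48/7b = 3740.26ms

1. 0.0ms @ 0 + 409.091ms (3/4)
2. 409.091ms @ 3/4 + 409.091ms (3/4)
3. 818.182ms @ 3/2 + 136.364ms (1/4)
4. 954.545ms @ 7/4 + 136.364ms (1/4)
5. 1090.909ms @ 2 + 545.455ms (1)
6. 1636.364ms @ 3 + 654.545ms (6/5)
7. 2290.909ms @ 21/5 + 109.091ms (1/5)
8. 2400.0ms @ 22/5 + 109.091ms (1/5)
9. 2509.091ms @ 23/5 + 109.091ms (1/5)
10. 2618.182ms @ 24/5 + 109.091ms (1/5)
11. 2727.273ms @ 5 + 545.455ms (1)
12. 3272.727ms @ 6 + 155.844ms (2/7)
13. 3428.571ms @ 44/7 + 155.844ms (2/7)
14. 3584.416ms @ 46/7 + 155.844ms (2/7)
15. 3740.26ms @ 48/7 + 311.688ms (4/7)
16. 4051.948ms @ 52/7 + 155.844ms (2/7)
17. 4207.792ms @ 54/7 + 155.844ms (2/7)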